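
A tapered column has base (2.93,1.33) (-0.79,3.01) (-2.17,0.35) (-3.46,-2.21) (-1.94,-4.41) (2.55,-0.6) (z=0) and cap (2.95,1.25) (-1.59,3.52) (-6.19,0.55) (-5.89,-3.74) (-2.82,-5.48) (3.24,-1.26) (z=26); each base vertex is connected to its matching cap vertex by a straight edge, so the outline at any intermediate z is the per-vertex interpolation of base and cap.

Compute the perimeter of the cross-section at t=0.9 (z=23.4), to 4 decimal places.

Cross-section at t=0.9: each vertex is (1-t)·p0[i] + t·p1[i].
  v1: (1-0.9)·(2.93,1.33) + 0.9·(2.95,1.25) = (2.9480,1.2580)
  v2: (1-0.9)·(-0.79,3.01) + 0.9·(-1.59,3.52) = (-1.5100,3.4690)
  v3: (1-0.9)·(-2.17,0.35) + 0.9·(-6.19,0.55) = (-5.7880,0.5300)
  v4: (1-0.9)·(-3.46,-2.21) + 0.9·(-5.89,-3.74) = (-5.6470,-3.5870)
  v5: (1-0.9)·(-1.94,-4.41) + 0.9·(-2.82,-5.48) = (-2.7320,-5.3730)
  v6: (1-0.9)·(2.55,-0.6) + 0.9·(3.24,-1.26) = (3.1710,-1.1940)
Perimeter = Σ |v_{i+1} − v_i|:
  edge 1→2: √(-4.4580² + 2.2110²) = 4.9762 (running 4.9762)
  edge 2→3: √(-4.2780² + -2.9390²) = 5.1903 (running 10.1665)
  edge 3→4: √(0.1410² + -4.1170²) = 4.1194 (running 14.2859)
  edge 4→5: √(2.9150² + -1.7860²) = 3.4186 (running 17.7045)
  edge 5→6: √(5.9030² + 4.1790²) = 7.2325 (running 24.9370)
  edge 6→1: √(-0.2230² + 2.4520²) = 2.4621 (running 27.3991)
Perimeter = 27.3991

Perimeter at t=0.9: 27.3991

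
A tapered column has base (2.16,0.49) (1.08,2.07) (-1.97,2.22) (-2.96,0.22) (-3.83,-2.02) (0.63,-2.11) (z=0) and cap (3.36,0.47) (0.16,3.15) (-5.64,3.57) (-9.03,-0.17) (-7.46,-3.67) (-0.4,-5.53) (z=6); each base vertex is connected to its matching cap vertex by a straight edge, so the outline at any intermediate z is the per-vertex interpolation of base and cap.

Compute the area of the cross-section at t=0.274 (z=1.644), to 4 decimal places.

Area at t=0.274: 30.7980

Cross-section at t=0.274: each vertex is (1-t)·p0[i] + t·p1[i].
  v1: (1-0.274)·(2.16,0.49) + 0.274·(3.36,0.47) = (2.4888,0.4845)
  v2: (1-0.274)·(1.08,2.07) + 0.274·(0.16,3.15) = (0.8279,2.3659)
  v3: (1-0.274)·(-1.97,2.22) + 0.274·(-5.64,3.57) = (-2.9756,2.5899)
  v4: (1-0.274)·(-2.96,0.22) + 0.274·(-9.03,-0.17) = (-4.6232,0.1131)
  v5: (1-0.274)·(-3.83,-2.02) + 0.274·(-7.46,-3.67) = (-4.8246,-2.4721)
  v6: (1-0.274)·(0.63,-2.11) + 0.274·(-0.4,-5.53) = (0.3478,-3.0471)
Shoelace sum Σ(x_i·y_{i+1} − x_{i+1}·y_i):
  i=1: 2.4888·2.3659 − 0.8279·0.4845 = +5.4872 (running +5.4872)
  i=2: 0.8279·2.5899 − -2.9756·2.3659 = +9.1842 (running +14.6714)
  i=3: -2.9756·0.1131 − -4.6232·2.5899 = +11.6369 (running +26.3083)
  i=4: -4.6232·-2.4721 − -4.8246·0.1131 = +11.9748 (running +38.2831)
  i=5: -4.8246·-3.0471 − 0.3478·-2.4721 = +15.5608 (running +53.8439)
  i=6: 0.3478·0.4845 − 2.4888·-3.0471 = +7.7521 (running +61.5959)
Area = |Σ|/2 = |61.5959|/2 = 30.7980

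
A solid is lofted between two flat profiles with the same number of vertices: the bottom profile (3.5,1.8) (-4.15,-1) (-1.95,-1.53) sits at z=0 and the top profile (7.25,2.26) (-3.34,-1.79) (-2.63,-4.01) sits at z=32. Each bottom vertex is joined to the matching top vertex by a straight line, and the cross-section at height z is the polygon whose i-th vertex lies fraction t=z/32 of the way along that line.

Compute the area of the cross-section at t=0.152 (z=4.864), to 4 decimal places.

Area at t=0.152: 6.1360

Cross-section at t=0.152: each vertex is (1-t)·p0[i] + t·p1[i].
  v1: (1-0.152)·(3.5,1.8) + 0.152·(7.25,2.26) = (4.0700,1.8699)
  v2: (1-0.152)·(-4.15,-1) + 0.152·(-3.34,-1.79) = (-4.0269,-1.1201)
  v3: (1-0.152)·(-1.95,-1.53) + 0.152·(-2.63,-4.01) = (-2.0534,-1.9070)
Shoelace sum Σ(x_i·y_{i+1} − x_{i+1}·y_i):
  i=1: 4.0700·-1.1201 − -4.0269·1.8699 = +2.9712 (running +2.9712)
  i=2: -4.0269·-1.9070 − -2.0534·-1.1201 = +5.3792 (running +8.3504)
  i=3: -2.0534·1.8699 − 4.0700·-1.9070 = +3.9217 (running +12.2721)
Area = |Σ|/2 = |12.2721|/2 = 6.1360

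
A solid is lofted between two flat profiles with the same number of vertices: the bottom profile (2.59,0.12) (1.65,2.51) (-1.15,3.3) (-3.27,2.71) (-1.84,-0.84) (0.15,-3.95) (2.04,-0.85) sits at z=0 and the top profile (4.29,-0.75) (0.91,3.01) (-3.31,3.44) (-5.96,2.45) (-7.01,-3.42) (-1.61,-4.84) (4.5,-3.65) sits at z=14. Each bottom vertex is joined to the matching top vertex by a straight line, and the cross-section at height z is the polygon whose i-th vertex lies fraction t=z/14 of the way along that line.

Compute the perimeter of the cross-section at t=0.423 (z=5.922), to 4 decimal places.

Perimeter at t=0.423: 24.3537

Cross-section at t=0.423: each vertex is (1-t)·p0[i] + t·p1[i].
  v1: (1-0.423)·(2.59,0.12) + 0.423·(4.29,-0.75) = (3.3091,-0.2480)
  v2: (1-0.423)·(1.65,2.51) + 0.423·(0.91,3.01) = (1.3370,2.7215)
  v3: (1-0.423)·(-1.15,3.3) + 0.423·(-3.31,3.44) = (-2.0637,3.3592)
  v4: (1-0.423)·(-3.27,2.71) + 0.423·(-5.96,2.45) = (-4.4079,2.6000)
  v5: (1-0.423)·(-1.84,-0.84) + 0.423·(-7.01,-3.42) = (-4.0269,-1.9313)
  v6: (1-0.423)·(0.15,-3.95) + 0.423·(-1.61,-4.84) = (-0.5945,-4.3265)
  v7: (1-0.423)·(2.04,-0.85) + 0.423·(4.5,-3.65) = (3.0806,-2.0344)
Perimeter = Σ |v_{i+1} − v_i|:
  edge 1→2: √(-1.9721² + 2.9695²) = 3.5647 (running 3.5647)
  edge 2→3: √(-3.4007² + 0.6377²) = 3.4599 (running 7.0247)
  edge 3→4: √(-2.3442² + -0.7592²) = 2.4641 (running 9.4887)
  edge 4→5: √(0.3810² + -4.5314²) = 4.5473 (running 14.0361)
  edge 5→6: √(3.4324² + -2.3951²) = 4.1855 (running 18.2215)
  edge 6→7: √(3.6751² + 2.2921²) = 4.3312 (running 22.5528)
  edge 7→1: √(0.2285² + 1.7864²) = 1.8009 (running 24.3537)
Perimeter = 24.3537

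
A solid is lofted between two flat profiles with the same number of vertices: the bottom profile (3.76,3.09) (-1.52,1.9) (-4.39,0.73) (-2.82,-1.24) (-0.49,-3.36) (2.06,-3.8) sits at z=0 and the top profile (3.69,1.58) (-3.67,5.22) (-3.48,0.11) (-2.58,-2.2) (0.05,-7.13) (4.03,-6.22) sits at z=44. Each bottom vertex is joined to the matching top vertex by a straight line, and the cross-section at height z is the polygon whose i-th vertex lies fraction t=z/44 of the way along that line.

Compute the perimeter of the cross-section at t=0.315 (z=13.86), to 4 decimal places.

Perimeter at t=0.315: 25.6160

Cross-section at t=0.315: each vertex is (1-t)·p0[i] + t·p1[i].
  v1: (1-0.315)·(3.76,3.09) + 0.315·(3.69,1.58) = (3.7380,2.6143)
  v2: (1-0.315)·(-1.52,1.9) + 0.315·(-3.67,5.22) = (-2.1973,2.9458)
  v3: (1-0.315)·(-4.39,0.73) + 0.315·(-3.48,0.11) = (-4.1034,0.5347)
  v4: (1-0.315)·(-2.82,-1.24) + 0.315·(-2.58,-2.2) = (-2.7444,-1.5424)
  v5: (1-0.315)·(-0.49,-3.36) + 0.315·(0.05,-7.13) = (-0.3199,-4.5476)
  v6: (1-0.315)·(2.06,-3.8) + 0.315·(4.03,-6.22) = (2.6806,-4.5623)
Perimeter = Σ |v_{i+1} − v_i|:
  edge 1→2: √(-5.9352² + 0.3315²) = 5.9444 (running 5.9444)
  edge 2→3: √(-1.9061² + -2.4111²) = 3.0735 (running 9.0180)
  edge 3→4: √(1.3590² + -2.0771²) = 2.4822 (running 11.5001)
  edge 4→5: √(2.4245² + -3.0051²) = 3.8612 (running 15.3614)
  edge 5→6: √(3.0005² + -0.0148²) = 3.0005 (running 18.3619)
  edge 6→1: √(1.0574² + 7.1767²) = 7.2541 (running 25.6160)
Perimeter = 25.6160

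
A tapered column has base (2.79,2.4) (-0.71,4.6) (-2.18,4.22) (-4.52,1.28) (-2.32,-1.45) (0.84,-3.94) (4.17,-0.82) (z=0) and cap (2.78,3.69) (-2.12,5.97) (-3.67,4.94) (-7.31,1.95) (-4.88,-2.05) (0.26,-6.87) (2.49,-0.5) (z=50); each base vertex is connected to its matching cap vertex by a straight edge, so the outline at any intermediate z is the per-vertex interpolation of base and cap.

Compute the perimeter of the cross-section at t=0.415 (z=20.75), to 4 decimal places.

Perimeter at t=0.415: 28.6774

Cross-section at t=0.415: each vertex is (1-t)·p0[i] + t·p1[i].
  v1: (1-0.415)·(2.79,2.4) + 0.415·(2.78,3.69) = (2.7858,2.9353)
  v2: (1-0.415)·(-0.71,4.6) + 0.415·(-2.12,5.97) = (-1.2952,5.1685)
  v3: (1-0.415)·(-2.18,4.22) + 0.415·(-3.67,4.94) = (-2.7984,4.5188)
  v4: (1-0.415)·(-4.52,1.28) + 0.415·(-7.31,1.95) = (-5.6778,1.5580)
  v5: (1-0.415)·(-2.32,-1.45) + 0.415·(-4.88,-2.05) = (-3.3824,-1.6990)
  v6: (1-0.415)·(0.84,-3.94) + 0.415·(0.26,-6.87) = (0.5993,-5.1559)
  v7: (1-0.415)·(4.17,-0.82) + 0.415·(2.49,-0.5) = (3.4728,-0.6872)
Perimeter = Σ |v_{i+1} − v_i|:
  edge 1→2: √(-4.0810² + 2.2332²) = 4.6521 (running 4.6521)
  edge 2→3: √(-1.5032² + -0.6498²) = 1.6376 (running 6.2897)
  edge 3→4: √(-2.8795² + -2.9607²) = 4.1301 (running 10.4198)
  edge 4→5: √(2.2954² + -3.2570²) = 3.9847 (running 14.4044)
  edge 5→6: √(3.9817² + -3.4569²) = 5.2730 (running 19.6774)
  edge 6→7: √(2.8735² + 4.4688²) = 5.3129 (running 24.9903)
  edge 7→1: √(-0.6869² + 3.6225²) = 3.6871 (running 28.6774)
Perimeter = 28.6774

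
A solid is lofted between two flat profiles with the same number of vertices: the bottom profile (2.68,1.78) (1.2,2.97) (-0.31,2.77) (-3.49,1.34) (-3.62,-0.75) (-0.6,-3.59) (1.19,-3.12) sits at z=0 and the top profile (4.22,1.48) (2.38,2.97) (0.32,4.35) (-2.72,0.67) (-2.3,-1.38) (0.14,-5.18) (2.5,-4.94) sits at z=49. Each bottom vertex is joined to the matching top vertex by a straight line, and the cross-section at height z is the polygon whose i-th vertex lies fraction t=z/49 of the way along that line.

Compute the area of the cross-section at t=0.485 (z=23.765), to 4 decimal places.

Cross-section at t=0.485: each vertex is (1-t)·p0[i] + t·p1[i].
  v1: (1-0.485)·(2.68,1.78) + 0.485·(4.22,1.48) = (3.4269,1.6345)
  v2: (1-0.485)·(1.2,2.97) + 0.485·(2.38,2.97) = (1.7723,2.9700)
  v3: (1-0.485)·(-0.31,2.77) + 0.485·(0.32,4.35) = (-0.0045,3.5363)
  v4: (1-0.485)·(-3.49,1.34) + 0.485·(-2.72,0.67) = (-3.1166,1.0151)
  v5: (1-0.485)·(-3.62,-0.75) + 0.485·(-2.3,-1.38) = (-2.9798,-1.0555)
  v6: (1-0.485)·(-0.6,-3.59) + 0.485·(0.14,-5.18) = (-0.2411,-4.3611)
  v7: (1-0.485)·(1.19,-3.12) + 0.485·(2.5,-4.94) = (1.8253,-4.0027)
Shoelace sum Σ(x_i·y_{i+1} − x_{i+1}·y_i):
  i=1: 3.4269·2.9700 − 1.7723·1.6345 = +7.2811 (running +7.2811)
  i=2: 1.7723·3.5363 − -0.0045·2.9700 = +6.2806 (running +13.5617)
  i=3: -0.0045·1.0151 − -3.1166·3.5363 = +11.0165 (running +24.5782)
  i=4: -3.1166·-1.0555 − -2.9798·1.0151 = +6.3143 (running +30.8925)
  i=5: -2.9798·-4.3611 − -0.2411·-1.0555 = +12.7409 (running +43.6334)
  i=6: -0.2411·-4.0027 − 1.8253·-4.3611 = +8.9257 (running +52.5591)
  i=7: 1.8253·1.6345 − 3.4269·-4.0027 = +16.7004 (running +69.2595)
Area = |Σ|/2 = |69.2595|/2 = 34.6297

Area at t=0.485: 34.6297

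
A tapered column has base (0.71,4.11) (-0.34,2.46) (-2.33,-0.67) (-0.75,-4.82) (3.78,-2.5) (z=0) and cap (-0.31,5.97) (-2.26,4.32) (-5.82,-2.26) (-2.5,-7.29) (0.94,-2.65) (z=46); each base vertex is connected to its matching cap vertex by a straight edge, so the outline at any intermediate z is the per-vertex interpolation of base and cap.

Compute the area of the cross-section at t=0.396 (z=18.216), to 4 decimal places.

Area at t=0.396: 35.9982

Cross-section at t=0.396: each vertex is (1-t)·p0[i] + t·p1[i].
  v1: (1-0.396)·(0.71,4.11) + 0.396·(-0.31,5.97) = (0.3061,4.8466)
  v2: (1-0.396)·(-0.34,2.46) + 0.396·(-2.26,4.32) = (-1.1003,3.1966)
  v3: (1-0.396)·(-2.33,-0.67) + 0.396·(-5.82,-2.26) = (-3.7120,-1.2996)
  v4: (1-0.396)·(-0.75,-4.82) + 0.396·(-2.5,-7.29) = (-1.4430,-5.7981)
  v5: (1-0.396)·(3.78,-2.5) + 0.396·(0.94,-2.65) = (2.6554,-2.5594)
Shoelace sum Σ(x_i·y_{i+1} − x_{i+1}·y_i):
  i=1: 0.3061·3.1966 − -1.1003·4.8466 = +6.3112 (running +6.3112)
  i=2: -1.1003·-1.2996 − -3.7120·3.1966 = +13.2958 (running +19.6069)
  i=3: -3.7120·-5.7981 − -1.4430·-1.2996 = +19.6475 (running +39.2544)
  i=4: -1.4430·-2.5594 − 2.6554·-5.7981 = +19.0893 (running +58.3437)
  i=5: 2.6554·4.8466 − 0.3061·-2.5594 = +13.6527 (running +71.9965)
Area = |Σ|/2 = |71.9965|/2 = 35.9982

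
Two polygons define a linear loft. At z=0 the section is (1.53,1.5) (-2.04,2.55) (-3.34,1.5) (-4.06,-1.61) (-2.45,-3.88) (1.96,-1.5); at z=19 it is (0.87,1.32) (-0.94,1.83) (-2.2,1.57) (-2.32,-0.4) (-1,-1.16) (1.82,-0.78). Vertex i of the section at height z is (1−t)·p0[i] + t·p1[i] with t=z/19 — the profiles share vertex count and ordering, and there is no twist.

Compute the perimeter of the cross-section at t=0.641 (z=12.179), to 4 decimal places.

Perimeter at t=0.641: 14.3638

Cross-section at t=0.641: each vertex is (1-t)·p0[i] + t·p1[i].
  v1: (1-0.641)·(1.53,1.5) + 0.641·(0.87,1.32) = (1.1069,1.3846)
  v2: (1-0.641)·(-2.04,2.55) + 0.641·(-0.94,1.83) = (-1.3349,2.0885)
  v3: (1-0.641)·(-3.34,1.5) + 0.641·(-2.2,1.57) = (-2.6093,1.5449)
  v4: (1-0.641)·(-4.06,-1.61) + 0.641·(-2.32,-0.4) = (-2.9447,-0.8344)
  v5: (1-0.641)·(-2.45,-3.88) + 0.641·(-1,-1.16) = (-1.5206,-2.1365)
  v6: (1-0.641)·(1.96,-1.5) + 0.641·(1.82,-0.78) = (1.8703,-1.0385)
Perimeter = Σ |v_{i+1} − v_i|:
  edge 1→2: √(-2.4418² + 0.7039²) = 2.5413 (running 2.5413)
  edge 2→3: √(-1.2744² + -0.5436²) = 1.3855 (running 3.9267)
  edge 3→4: √(-0.3354² + -2.3793²) = 2.4028 (running 6.3295)
  edge 4→5: √(1.4241² + -1.3021²) = 1.9296 (running 8.2592)
  edge 5→6: √(3.3908² + 1.0980²) = 3.5642 (running 11.8233)
  edge 6→1: √(-0.7633² + 2.4231²) = 2.5405 (running 14.3638)
Perimeter = 14.3638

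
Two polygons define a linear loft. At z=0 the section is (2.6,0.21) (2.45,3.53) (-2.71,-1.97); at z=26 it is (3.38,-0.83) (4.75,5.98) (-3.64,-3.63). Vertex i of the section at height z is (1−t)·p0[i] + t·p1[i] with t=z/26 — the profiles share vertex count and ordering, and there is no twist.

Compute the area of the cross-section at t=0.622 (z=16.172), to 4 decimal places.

Area at t=0.622: 16.4777

Cross-section at t=0.622: each vertex is (1-t)·p0[i] + t·p1[i].
  v1: (1-0.622)·(2.6,0.21) + 0.622·(3.38,-0.83) = (3.0852,-0.4369)
  v2: (1-0.622)·(2.45,3.53) + 0.622·(4.75,5.98) = (3.8806,5.0539)
  v3: (1-0.622)·(-2.71,-1.97) + 0.622·(-3.64,-3.63) = (-3.2885,-3.0025)
Shoelace sum Σ(x_i·y_{i+1} − x_{i+1}·y_i):
  i=1: 3.0852·5.0539 − 3.8806·-0.4369 = +17.2874 (running +17.2874)
  i=2: 3.8806·-3.0025 − -3.2885·5.0539 = +4.9680 (running +22.2554)
  i=3: -3.2885·-0.4369 − 3.0852·-3.0025 = +10.6999 (running +32.9553)
Area = |Σ|/2 = |32.9553|/2 = 16.4777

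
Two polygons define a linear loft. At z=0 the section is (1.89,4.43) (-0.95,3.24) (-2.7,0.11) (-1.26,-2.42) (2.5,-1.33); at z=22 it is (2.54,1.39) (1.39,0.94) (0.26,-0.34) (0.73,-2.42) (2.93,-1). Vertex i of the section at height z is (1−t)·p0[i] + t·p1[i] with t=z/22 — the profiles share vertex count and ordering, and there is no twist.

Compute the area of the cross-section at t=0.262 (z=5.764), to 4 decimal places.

Cross-section at t=0.262: each vertex is (1-t)·p0[i] + t·p1[i].
  v1: (1-0.262)·(1.89,4.43) + 0.262·(2.54,1.39) = (2.0603,3.6335)
  v2: (1-0.262)·(-0.95,3.24) + 0.262·(1.39,0.94) = (-0.3369,2.6374)
  v3: (1-0.262)·(-2.7,0.11) + 0.262·(0.26,-0.34) = (-1.9245,-0.0079)
  v4: (1-0.262)·(-1.26,-2.42) + 0.262·(0.73,-2.42) = (-0.7386,-2.4200)
  v5: (1-0.262)·(2.5,-1.33) + 0.262·(2.93,-1) = (2.6127,-1.2435)
Shoelace sum Σ(x_i·y_{i+1} − x_{i+1}·y_i):
  i=1: 2.0603·2.6374 − -0.3369·3.6335 = +6.6580 (running +6.6580)
  i=2: -0.3369·-0.0079 − -1.9245·2.6374 = +5.0783 (running +11.7363)
  i=3: -1.9245·-2.4200 − -0.7386·-0.0079 = +4.6514 (running +16.3877)
  i=4: -0.7386·-1.2435 − 2.6127·-2.4200 = +7.2411 (running +23.6289)
  i=5: 2.6127·3.6335 − 2.0603·-1.2435 = +12.0552 (running +35.6841)
Area = |Σ|/2 = |35.6841|/2 = 17.8420

Area at t=0.262: 17.8420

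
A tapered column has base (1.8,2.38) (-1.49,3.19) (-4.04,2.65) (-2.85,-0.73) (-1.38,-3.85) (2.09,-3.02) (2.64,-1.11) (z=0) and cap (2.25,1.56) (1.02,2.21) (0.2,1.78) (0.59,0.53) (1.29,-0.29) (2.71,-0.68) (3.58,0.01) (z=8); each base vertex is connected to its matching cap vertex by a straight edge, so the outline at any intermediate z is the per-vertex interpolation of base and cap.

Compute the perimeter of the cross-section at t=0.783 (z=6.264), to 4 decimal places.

Perimeter at t=0.783: 11.9062

Cross-section at t=0.783: each vertex is (1-t)·p0[i] + t·p1[i].
  v1: (1-0.783)·(1.8,2.38) + 0.783·(2.25,1.56) = (2.1524,1.7379)
  v2: (1-0.783)·(-1.49,3.19) + 0.783·(1.02,2.21) = (0.4753,2.4227)
  v3: (1-0.783)·(-4.04,2.65) + 0.783·(0.2,1.78) = (-0.7201,1.9688)
  v4: (1-0.783)·(-2.85,-0.73) + 0.783·(0.59,0.53) = (-0.1565,0.2566)
  v5: (1-0.783)·(-1.38,-3.85) + 0.783·(1.29,-0.29) = (0.7106,-1.0625)
  v6: (1-0.783)·(2.09,-3.02) + 0.783·(2.71,-0.68) = (2.5755,-1.1878)
  v7: (1-0.783)·(2.64,-1.11) + 0.783·(3.58,0.01) = (3.3760,-0.2330)
Perimeter = Σ |v_{i+1} − v_i|:
  edge 1→2: √(-1.6770² + 0.6847²) = 1.8114 (running 1.8114)
  edge 2→3: √(-1.1954² + -0.4539²) = 1.2787 (running 3.0901)
  edge 3→4: √(0.5636² + -1.7122²) = 1.8026 (running 4.8927)
  edge 4→5: √(0.8671² + -1.3191²) = 1.5786 (running 6.4712)
  edge 5→6: √(1.8648² + -0.1253²) = 1.8691 (running 8.3403)
  edge 6→7: √(0.8006² + 0.9547²) = 1.2460 (running 9.5863)
  edge 7→1: √(-1.2237² + 1.9710²) = 2.3199 (running 11.9062)
Perimeter = 11.9062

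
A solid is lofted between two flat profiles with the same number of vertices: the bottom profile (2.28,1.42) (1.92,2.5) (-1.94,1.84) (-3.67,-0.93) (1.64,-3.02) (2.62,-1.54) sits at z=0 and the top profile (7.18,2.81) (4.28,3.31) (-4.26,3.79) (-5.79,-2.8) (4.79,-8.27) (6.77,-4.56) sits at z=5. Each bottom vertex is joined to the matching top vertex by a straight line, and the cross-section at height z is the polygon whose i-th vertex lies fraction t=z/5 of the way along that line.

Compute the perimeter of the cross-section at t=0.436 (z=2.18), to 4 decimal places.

Cross-section at t=0.436: each vertex is (1-t)·p0[i] + t·p1[i].
  v1: (1-0.436)·(2.28,1.42) + 0.436·(7.18,2.81) = (4.4164,2.0260)
  v2: (1-0.436)·(1.92,2.5) + 0.436·(4.28,3.31) = (2.9490,2.8532)
  v3: (1-0.436)·(-1.94,1.84) + 0.436·(-4.26,3.79) = (-2.9515,2.6902)
  v4: (1-0.436)·(-3.67,-0.93) + 0.436·(-5.79,-2.8) = (-4.5943,-1.7453)
  v5: (1-0.436)·(1.64,-3.02) + 0.436·(4.79,-8.27) = (3.0134,-5.3090)
  v6: (1-0.436)·(2.62,-1.54) + 0.436·(6.77,-4.56) = (4.4294,-2.8567)
Perimeter = Σ |v_{i+1} − v_i|:
  edge 1→2: √(-1.4674² + 0.8271²) = 1.6845 (running 1.6845)
  edge 2→3: √(-5.9005² + -0.1630²) = 5.9027 (running 7.5872)
  edge 3→4: √(-1.6428² + -4.4355²) = 4.7300 (running 12.3172)
  edge 4→5: √(7.6077² + -3.5637²) = 8.4010 (running 20.7182)
  edge 5→6: √(1.4160² + 2.4523²) = 2.8317 (running 23.5500)
  edge 6→1: √(-0.0130² + 4.8828²) = 4.8828 (running 28.4327)
Perimeter = 28.4327

Perimeter at t=0.436: 28.4327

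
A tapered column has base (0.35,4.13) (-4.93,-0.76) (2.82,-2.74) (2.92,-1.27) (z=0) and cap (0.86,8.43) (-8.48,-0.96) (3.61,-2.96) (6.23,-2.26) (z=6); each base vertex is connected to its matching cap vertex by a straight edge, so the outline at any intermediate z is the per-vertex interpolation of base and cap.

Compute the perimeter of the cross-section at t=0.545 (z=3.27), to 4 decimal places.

Perimeter at t=0.545: 31.8499

Cross-section at t=0.545: each vertex is (1-t)·p0[i] + t·p1[i].
  v1: (1-0.545)·(0.35,4.13) + 0.545·(0.86,8.43) = (0.6280,6.4735)
  v2: (1-0.545)·(-4.93,-0.76) + 0.545·(-8.48,-0.96) = (-6.8648,-0.8690)
  v3: (1-0.545)·(2.82,-2.74) + 0.545·(3.61,-2.96) = (3.2506,-2.8599)
  v4: (1-0.545)·(2.92,-1.27) + 0.545·(6.23,-2.26) = (4.7240,-1.8095)
Perimeter = Σ |v_{i+1} − v_i|:
  edge 1→2: √(-7.4927² + -7.3425²) = 10.4906 (running 10.4906)
  edge 2→3: √(10.1153² + -1.9909²) = 10.3094 (running 20.8000)
  edge 3→4: √(1.4734² + 1.0504²) = 1.8095 (running 22.6094)
  edge 4→1: √(-4.0960² + 8.2831²) = 9.2405 (running 31.8499)
Perimeter = 31.8499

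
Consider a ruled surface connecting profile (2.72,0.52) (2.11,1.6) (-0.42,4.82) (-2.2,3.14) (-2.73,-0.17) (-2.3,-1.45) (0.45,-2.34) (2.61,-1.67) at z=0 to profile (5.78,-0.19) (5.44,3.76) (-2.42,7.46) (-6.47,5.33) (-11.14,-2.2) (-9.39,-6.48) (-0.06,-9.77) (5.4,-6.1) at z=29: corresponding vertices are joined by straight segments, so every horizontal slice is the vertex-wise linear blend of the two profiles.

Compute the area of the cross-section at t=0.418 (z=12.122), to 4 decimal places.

Cross-section at t=0.418: each vertex is (1-t)·p0[i] + t·p1[i].
  v1: (1-0.418)·(2.72,0.52) + 0.418·(5.78,-0.19) = (3.9991,0.2232)
  v2: (1-0.418)·(2.11,1.6) + 0.418·(5.44,3.76) = (3.5019,2.5029)
  v3: (1-0.418)·(-0.42,4.82) + 0.418·(-2.42,7.46) = (-1.2560,5.9235)
  v4: (1-0.418)·(-2.2,3.14) + 0.418·(-6.47,5.33) = (-3.9849,4.0554)
  v5: (1-0.418)·(-2.73,-0.17) + 0.418·(-11.14,-2.2) = (-6.2454,-1.0185)
  v6: (1-0.418)·(-2.3,-1.45) + 0.418·(-9.39,-6.48) = (-5.2636,-3.5525)
  v7: (1-0.418)·(0.45,-2.34) + 0.418·(-0.06,-9.77) = (0.2368,-5.4457)
  v8: (1-0.418)·(2.61,-1.67) + 0.418·(5.4,-6.1) = (3.7762,-3.5217)
Shoelace sum Σ(x_i·y_{i+1} − x_{i+1}·y_i):
  i=1: 3.9991·2.5029 − 3.5019·0.2232 = +9.2275 (running +9.2275)
  i=2: 3.5019·5.9235 − -1.2560·2.5029 = +23.8874 (running +33.1149)
  i=3: -1.2560·4.0554 − -3.9849·5.9235 = +18.5108 (running +51.6257)
  i=4: -3.9849·-1.0185 − -6.2454·4.0554 = +29.3864 (running +81.0121)
  i=5: -6.2454·-3.5525 − -5.2636·-1.0185 = +16.8258 (running +97.8379)
  i=6: -5.2636·-5.4457 − 0.2368·-3.5525 = +29.5056 (running +127.3435)
  i=7: 0.2368·-3.5217 − 3.7762·-5.4457 = +19.7303 (running +147.0738)
  i=8: 3.7762·0.2232 − 3.9991·-3.5217 = +14.9266 (running +162.0004)
Area = |Σ|/2 = |162.0004|/2 = 81.0002

Area at t=0.418: 81.0002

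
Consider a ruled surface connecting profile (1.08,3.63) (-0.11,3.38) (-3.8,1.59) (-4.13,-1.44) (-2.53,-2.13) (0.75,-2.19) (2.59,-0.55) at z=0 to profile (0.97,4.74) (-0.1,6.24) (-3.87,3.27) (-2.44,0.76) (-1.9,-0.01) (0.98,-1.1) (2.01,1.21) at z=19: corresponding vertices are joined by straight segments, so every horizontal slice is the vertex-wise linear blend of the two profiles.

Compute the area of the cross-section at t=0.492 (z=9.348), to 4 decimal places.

Area at t=0.492: 26.7897

Cross-section at t=0.492: each vertex is (1-t)·p0[i] + t·p1[i].
  v1: (1-0.492)·(1.08,3.63) + 0.492·(0.97,4.74) = (1.0259,4.1761)
  v2: (1-0.492)·(-0.11,3.38) + 0.492·(-0.1,6.24) = (-0.1051,4.7871)
  v3: (1-0.492)·(-3.8,1.59) + 0.492·(-3.87,3.27) = (-3.8344,2.4166)
  v4: (1-0.492)·(-4.13,-1.44) + 0.492·(-2.44,0.76) = (-3.2985,-0.3576)
  v5: (1-0.492)·(-2.53,-2.13) + 0.492·(-1.9,-0.01) = (-2.2200,-1.0870)
  v6: (1-0.492)·(0.75,-2.19) + 0.492·(0.98,-1.1) = (0.8632,-1.6537)
  v7: (1-0.492)·(2.59,-0.55) + 0.492·(2.01,1.21) = (2.3046,0.3159)
Shoelace sum Σ(x_i·y_{i+1} − x_{i+1}·y_i):
  i=1: 1.0259·4.7871 − -0.1051·4.1761 = +5.3498 (running +5.3498)
  i=2: -0.1051·2.4166 − -3.8344·4.7871 = +18.1020 (running +23.4518)
  i=3: -3.8344·-0.3576 − -3.2985·2.4166 = +9.3423 (running +32.7941)
  i=4: -3.2985·-1.0870 − -2.2200·-0.3576 = +2.7915 (running +35.5856)
  i=5: -2.2200·-1.6537 − 0.8632·-1.0870 = +4.6095 (running +40.1951)
  i=6: 0.8632·0.3159 − 2.3046·-1.6537 = +4.0839 (running +44.2790)
  i=7: 2.3046·4.1761 − 1.0259·0.3159 = +9.3004 (running +53.5794)
Area = |Σ|/2 = |53.5794|/2 = 26.7897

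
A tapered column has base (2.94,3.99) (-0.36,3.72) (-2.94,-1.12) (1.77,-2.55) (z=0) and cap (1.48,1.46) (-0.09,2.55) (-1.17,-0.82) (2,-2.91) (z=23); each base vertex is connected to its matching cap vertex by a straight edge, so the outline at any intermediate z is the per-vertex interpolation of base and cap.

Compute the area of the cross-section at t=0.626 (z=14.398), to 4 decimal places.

Area at t=0.626: 14.6304

Cross-section at t=0.626: each vertex is (1-t)·p0[i] + t·p1[i].
  v1: (1-0.626)·(2.94,3.99) + 0.626·(1.48,1.46) = (2.0260,2.4062)
  v2: (1-0.626)·(-0.36,3.72) + 0.626·(-0.09,2.55) = (-0.1910,2.9876)
  v3: (1-0.626)·(-2.94,-1.12) + 0.626·(-1.17,-0.82) = (-1.8320,-0.9322)
  v4: (1-0.626)·(1.77,-2.55) + 0.626·(2,-2.91) = (1.9140,-2.7754)
Shoelace sum Σ(x_i·y_{i+1} − x_{i+1}·y_i):
  i=1: 2.0260·2.9876 − -0.1910·2.4062 = +6.5125 (running +6.5125)
  i=2: -0.1910·-0.9322 − -1.8320·2.9876 = +5.6512 (running +12.1637)
  i=3: -1.8320·-2.7754 − 1.9140·-0.9322 = +6.8686 (running +19.0323)
  i=4: 1.9140·2.4062 − 2.0260·-2.7754 = +10.2284 (running +29.2608)
Area = |Σ|/2 = |29.2608|/2 = 14.6304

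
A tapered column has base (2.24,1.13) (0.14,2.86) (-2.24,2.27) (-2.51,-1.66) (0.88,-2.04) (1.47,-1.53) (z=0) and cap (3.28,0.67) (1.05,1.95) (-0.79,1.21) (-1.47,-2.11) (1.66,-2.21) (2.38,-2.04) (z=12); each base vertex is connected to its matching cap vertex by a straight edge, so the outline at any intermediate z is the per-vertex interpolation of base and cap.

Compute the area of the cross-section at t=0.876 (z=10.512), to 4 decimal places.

Area at t=0.876: 14.8372

Cross-section at t=0.876: each vertex is (1-t)·p0[i] + t·p1[i].
  v1: (1-0.876)·(2.24,1.13) + 0.876·(3.28,0.67) = (3.1510,0.7270)
  v2: (1-0.876)·(0.14,2.86) + 0.876·(1.05,1.95) = (0.9372,2.0628)
  v3: (1-0.876)·(-2.24,2.27) + 0.876·(-0.79,1.21) = (-0.9698,1.3414)
  v4: (1-0.876)·(-2.51,-1.66) + 0.876·(-1.47,-2.11) = (-1.5990,-2.0542)
  v5: (1-0.876)·(0.88,-2.04) + 0.876·(1.66,-2.21) = (1.5633,-2.1889)
  v6: (1-0.876)·(1.47,-1.53) + 0.876·(2.38,-2.04) = (2.2672,-1.9768)
Shoelace sum Σ(x_i·y_{i+1} − x_{i+1}·y_i):
  i=1: 3.1510·2.0628 − 0.9372·0.7270 = +5.8187 (running +5.8187)
  i=2: 0.9372·1.3414 − -0.9698·2.0628 = +3.2577 (running +9.0764)
  i=3: -0.9698·-2.0542 − -1.5990·1.3414 = +4.1371 (running +13.2135)
  i=4: -1.5990·-2.1889 − 1.5633·-2.0542 = +6.7113 (running +19.9248)
  i=5: 1.5633·-1.9768 − 2.2672·-2.1889 = +1.8724 (running +21.7972)
  i=6: 2.2672·0.7270 − 3.1510·-1.9768 = +7.8772 (running +29.6744)
Area = |Σ|/2 = |29.6744|/2 = 14.8372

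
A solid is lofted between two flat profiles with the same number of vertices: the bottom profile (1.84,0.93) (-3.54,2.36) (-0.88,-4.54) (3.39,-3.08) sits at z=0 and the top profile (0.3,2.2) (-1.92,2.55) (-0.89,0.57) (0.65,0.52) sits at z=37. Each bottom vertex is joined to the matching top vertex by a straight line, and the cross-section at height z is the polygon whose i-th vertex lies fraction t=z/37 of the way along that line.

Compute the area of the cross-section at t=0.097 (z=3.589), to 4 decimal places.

Cross-section at t=0.097: each vertex is (1-t)·p0[i] + t·p1[i].
  v1: (1-0.097)·(1.84,0.93) + 0.097·(0.3,2.2) = (1.6906,1.0532)
  v2: (1-0.097)·(-3.54,2.36) + 0.097·(-1.92,2.55) = (-3.3829,2.3784)
  v3: (1-0.097)·(-0.88,-4.54) + 0.097·(-0.89,0.57) = (-0.8810,-4.0443)
  v4: (1-0.097)·(3.39,-3.08) + 0.097·(0.65,0.52) = (3.1242,-2.7308)
Shoelace sum Σ(x_i·y_{i+1} − x_{i+1}·y_i):
  i=1: 1.6906·2.3784 − -3.3829·1.0532 = +7.5838 (running +7.5838)
  i=2: -3.3829·-4.0443 − -0.8810·2.3784 = +15.7767 (running +23.3605)
  i=3: -0.8810·-2.7308 − 3.1242·-4.0443 = +15.0411 (running +38.4017)
  i=4: 3.1242·1.0532 − 1.6906·-2.7308 = +7.9071 (running +46.3088)
Area = |Σ|/2 = |46.3088|/2 = 23.1544

Area at t=0.097: 23.1544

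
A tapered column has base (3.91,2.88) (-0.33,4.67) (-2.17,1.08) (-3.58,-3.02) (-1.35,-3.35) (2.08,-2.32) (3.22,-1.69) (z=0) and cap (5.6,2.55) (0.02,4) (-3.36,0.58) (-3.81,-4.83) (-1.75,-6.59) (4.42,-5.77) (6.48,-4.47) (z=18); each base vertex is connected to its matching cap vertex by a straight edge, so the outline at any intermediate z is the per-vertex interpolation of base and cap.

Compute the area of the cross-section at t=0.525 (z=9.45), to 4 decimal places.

Cross-section at t=0.525: each vertex is (1-t)·p0[i] + t·p1[i].
  v1: (1-0.525)·(3.91,2.88) + 0.525·(5.6,2.55) = (4.7973,2.7067)
  v2: (1-0.525)·(-0.33,4.67) + 0.525·(0.02,4) = (-0.1462,4.3182)
  v3: (1-0.525)·(-2.17,1.08) + 0.525·(-3.36,0.58) = (-2.7947,0.8175)
  v4: (1-0.525)·(-3.58,-3.02) + 0.525·(-3.81,-4.83) = (-3.7008,-3.9703)
  v5: (1-0.525)·(-1.35,-3.35) + 0.525·(-1.75,-6.59) = (-1.5600,-5.0510)
  v6: (1-0.525)·(2.08,-2.32) + 0.525·(4.42,-5.77) = (3.3085,-4.1312)
  v7: (1-0.525)·(3.22,-1.69) + 0.525·(6.48,-4.47) = (4.9315,-3.1495)
Shoelace sum Σ(x_i·y_{i+1} − x_{i+1}·y_i):
  i=1: 4.7973·4.3182 − -0.1462·2.7067 = +21.1116 (running +21.1116)
  i=2: -0.1462·0.8175 − -2.7947·4.3182 = +11.9489 (running +33.0605)
  i=3: -2.7947·-3.9703 − -3.7008·0.8175 = +14.1212 (running +47.1817)
  i=4: -3.7008·-5.0510 − -1.5600·-3.9703 = +12.4989 (running +59.6806)
  i=5: -1.5600·-4.1312 − 3.3085·-5.0510 = +23.1560 (running +82.8366)
  i=6: 3.3085·-3.1495 − 4.9315·-4.1312 = +9.9531 (running +92.7897)
  i=7: 4.9315·2.7067 − 4.7973·-3.1495 = +28.4573 (running +121.2470)
Area = |Σ|/2 = |121.2470|/2 = 60.6235

Area at t=0.525: 60.6235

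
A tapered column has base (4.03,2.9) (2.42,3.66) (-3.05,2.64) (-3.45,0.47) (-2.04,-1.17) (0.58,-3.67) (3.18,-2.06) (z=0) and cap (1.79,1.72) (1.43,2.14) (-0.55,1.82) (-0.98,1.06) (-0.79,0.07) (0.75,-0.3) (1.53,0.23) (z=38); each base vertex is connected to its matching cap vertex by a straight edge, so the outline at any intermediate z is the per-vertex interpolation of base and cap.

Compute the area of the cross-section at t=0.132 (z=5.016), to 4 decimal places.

Cross-section at t=0.132: each vertex is (1-t)·p0[i] + t·p1[i].
  v1: (1-0.132)·(4.03,2.9) + 0.132·(1.79,1.72) = (3.7343,2.7442)
  v2: (1-0.132)·(2.42,3.66) + 0.132·(1.43,2.14) = (2.2893,3.4594)
  v3: (1-0.132)·(-3.05,2.64) + 0.132·(-0.55,1.82) = (-2.7200,2.5318)
  v4: (1-0.132)·(-3.45,0.47) + 0.132·(-0.98,1.06) = (-3.1240,0.5479)
  v5: (1-0.132)·(-2.04,-1.17) + 0.132·(-0.79,0.07) = (-1.8750,-1.0063)
  v6: (1-0.132)·(0.58,-3.67) + 0.132·(0.75,-0.3) = (0.6024,-3.2252)
  v7: (1-0.132)·(3.18,-2.06) + 0.132·(1.53,0.23) = (2.9622,-1.7577)
Shoelace sum Σ(x_i·y_{i+1} − x_{i+1}·y_i):
  i=1: 3.7343·3.4594 − 2.2893·2.7442 = +6.6359 (running +6.6359)
  i=2: 2.2893·2.5318 − -2.7200·3.4594 = +15.2055 (running +21.8414)
  i=3: -2.7200·0.5479 − -3.1240·2.5318 = +6.4189 (running +28.2603)
  i=4: -3.1240·-1.0063 − -1.8750·0.5479 = +4.1710 (running +32.4312)
  i=5: -1.8750·-3.2252 − 0.6024·-1.0063 = +6.6534 (running +39.0847)
  i=6: 0.6024·-1.7577 − 2.9622·-3.2252 = +8.4946 (running +47.5793)
  i=7: 2.9622·2.7442 − 3.7343·-1.7577 = +14.6929 (running +62.2722)
Area = |Σ|/2 = |62.2722|/2 = 31.1361

Area at t=0.132: 31.1361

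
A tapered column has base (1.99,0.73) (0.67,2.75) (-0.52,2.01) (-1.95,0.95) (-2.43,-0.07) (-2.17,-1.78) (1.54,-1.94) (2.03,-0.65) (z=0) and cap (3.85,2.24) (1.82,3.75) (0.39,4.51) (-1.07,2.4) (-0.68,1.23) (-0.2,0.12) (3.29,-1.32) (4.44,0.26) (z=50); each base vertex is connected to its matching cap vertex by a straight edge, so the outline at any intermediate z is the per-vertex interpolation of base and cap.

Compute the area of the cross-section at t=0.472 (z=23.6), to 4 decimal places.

Cross-section at t=0.472: each vertex is (1-t)·p0[i] + t·p1[i].
  v1: (1-0.472)·(1.99,0.73) + 0.472·(3.85,2.24) = (2.8679,1.4427)
  v2: (1-0.472)·(0.67,2.75) + 0.472·(1.82,3.75) = (1.2128,3.2220)
  v3: (1-0.472)·(-0.52,2.01) + 0.472·(0.39,4.51) = (-0.0905,3.1900)
  v4: (1-0.472)·(-1.95,0.95) + 0.472·(-1.07,2.4) = (-1.5346,1.6344)
  v5: (1-0.472)·(-2.43,-0.07) + 0.472·(-0.68,1.23) = (-1.6040,0.5436)
  v6: (1-0.472)·(-2.17,-1.78) + 0.472·(-0.2,0.12) = (-1.2402,-0.8832)
  v7: (1-0.472)·(1.54,-1.94) + 0.472·(3.29,-1.32) = (2.3660,-1.6474)
  v8: (1-0.472)·(2.03,-0.65) + 0.472·(4.44,0.26) = (3.1675,-0.2205)
Shoelace sum Σ(x_i·y_{i+1} − x_{i+1}·y_i):
  i=1: 2.8679·3.2220 − 1.2128·1.4427 = +7.4907 (running +7.4907)
  i=2: 1.2128·3.1900 − -0.0905·3.2220 = +4.1604 (running +11.6511)
  i=3: -0.0905·1.6344 − -1.5346·3.1900 = +4.7476 (running +16.3987)
  i=4: -1.5346·0.5436 − -1.6040·1.6344 = +1.7873 (running +18.1860)
  i=5: -1.6040·-0.8832 − -1.2402·0.5436 = +2.0908 (running +20.2768)
  i=6: -1.2402·-1.6474 − 2.3660·-0.8832 = +4.1326 (running +24.4095)
  i=7: 2.3660·-0.2205 − 3.1675·-1.6474 = +4.6964 (running +29.1059)
  i=8: 3.1675·1.4427 − 2.8679·-0.2205 = +5.2022 (running +34.3080)
Area = |Σ|/2 = |34.3080|/2 = 17.1540

Area at t=0.472: 17.1540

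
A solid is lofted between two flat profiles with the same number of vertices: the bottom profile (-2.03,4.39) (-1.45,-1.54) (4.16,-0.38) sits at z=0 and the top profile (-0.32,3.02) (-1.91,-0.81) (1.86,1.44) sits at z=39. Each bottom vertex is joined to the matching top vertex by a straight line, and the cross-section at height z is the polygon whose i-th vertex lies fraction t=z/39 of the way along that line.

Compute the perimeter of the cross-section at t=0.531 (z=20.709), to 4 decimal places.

Perimeter at t=0.531: 14.8916

Cross-section at t=0.531: each vertex is (1-t)·p0[i] + t·p1[i].
  v1: (1-0.531)·(-2.03,4.39) + 0.531·(-0.32,3.02) = (-1.1220,3.6625)
  v2: (1-0.531)·(-1.45,-1.54) + 0.531·(-1.91,-0.81) = (-1.6943,-1.1524)
  v3: (1-0.531)·(4.16,-0.38) + 0.531·(1.86,1.44) = (2.9387,0.5864)
Perimeter = Σ |v_{i+1} − v_i|:
  edge 1→2: √(-0.5723² + -4.8149²) = 4.8488 (running 4.8488)
  edge 2→3: √(4.6330² + 1.7388²) = 4.9485 (running 9.7973)
  edge 3→1: √(-4.0607² + 3.0761²) = 5.0943 (running 14.8916)
Perimeter = 14.8916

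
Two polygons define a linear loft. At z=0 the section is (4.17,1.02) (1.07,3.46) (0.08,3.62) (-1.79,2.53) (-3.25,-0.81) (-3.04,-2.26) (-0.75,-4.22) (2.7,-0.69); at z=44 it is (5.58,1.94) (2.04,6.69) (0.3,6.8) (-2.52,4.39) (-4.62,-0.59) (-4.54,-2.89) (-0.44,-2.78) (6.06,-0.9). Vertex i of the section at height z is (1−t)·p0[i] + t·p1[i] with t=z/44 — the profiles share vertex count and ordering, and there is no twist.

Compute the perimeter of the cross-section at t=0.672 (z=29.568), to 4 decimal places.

Cross-section at t=0.672: each vertex is (1-t)·p0[i] + t·p1[i].
  v1: (1-0.672)·(4.17,1.02) + 0.672·(5.58,1.94) = (5.1175,1.6382)
  v2: (1-0.672)·(1.07,3.46) + 0.672·(2.04,6.69) = (1.7218,5.6306)
  v3: (1-0.672)·(0.08,3.62) + 0.672·(0.3,6.8) = (0.2278,5.7570)
  v4: (1-0.672)·(-1.79,2.53) + 0.672·(-2.52,4.39) = (-2.2806,3.7799)
  v5: (1-0.672)·(-3.25,-0.81) + 0.672·(-4.62,-0.59) = (-4.1706,-0.6622)
  v6: (1-0.672)·(-3.04,-2.26) + 0.672·(-4.54,-2.89) = (-4.0480,-2.6834)
  v7: (1-0.672)·(-0.75,-4.22) + 0.672·(-0.44,-2.78) = (-0.5417,-3.2523)
  v8: (1-0.672)·(2.7,-0.69) + 0.672·(6.06,-0.9) = (4.9579,-0.8311)
Perimeter = Σ |v_{i+1} − v_i|:
  edge 1→2: √(-3.3957² + 3.9923²) = 5.2411 (running 5.2411)
  edge 2→3: √(-1.4940² + 0.1264²) = 1.4993 (running 6.7405)
  edge 3→4: √(-2.5084² + -1.9770²) = 3.1939 (running 9.9343)
  edge 4→5: √(-1.8901² + -4.4421²) = 4.8275 (running 14.7618)
  edge 5→6: √(0.1226² + -2.0212²) = 2.0249 (running 16.7867)
  edge 6→7: √(3.5063² + -0.5690²) = 3.5522 (running 20.3389)
  edge 7→8: √(5.4996² + 2.4212²) = 6.0090 (running 26.3479)
  edge 8→1: √(0.1596² + 2.4694²) = 2.4745 (running 28.8224)
Perimeter = 28.8224

Perimeter at t=0.672: 28.8224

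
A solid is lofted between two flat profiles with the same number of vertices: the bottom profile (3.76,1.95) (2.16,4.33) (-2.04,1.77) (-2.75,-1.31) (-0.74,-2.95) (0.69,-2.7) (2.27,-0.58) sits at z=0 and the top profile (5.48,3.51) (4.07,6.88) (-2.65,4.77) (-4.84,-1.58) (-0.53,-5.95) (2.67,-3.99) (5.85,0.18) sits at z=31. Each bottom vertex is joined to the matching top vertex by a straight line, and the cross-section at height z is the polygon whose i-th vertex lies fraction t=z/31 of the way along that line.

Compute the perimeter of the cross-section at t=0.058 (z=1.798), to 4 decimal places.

Cross-section at t=0.058: each vertex is (1-t)·p0[i] + t·p1[i].
  v1: (1-0.058)·(3.76,1.95) + 0.058·(5.48,3.51) = (3.8598,2.0405)
  v2: (1-0.058)·(2.16,4.33) + 0.058·(4.07,6.88) = (2.2708,4.4779)
  v3: (1-0.058)·(-2.04,1.77) + 0.058·(-2.65,4.77) = (-2.0754,1.9440)
  v4: (1-0.058)·(-2.75,-1.31) + 0.058·(-4.84,-1.58) = (-2.8712,-1.3257)
  v5: (1-0.058)·(-0.74,-2.95) + 0.058·(-0.53,-5.95) = (-0.7278,-3.1240)
  v6: (1-0.058)·(0.69,-2.7) + 0.058·(2.67,-3.99) = (0.8048,-2.7748)
  v7: (1-0.058)·(2.27,-0.58) + 0.058·(5.85,0.18) = (2.4776,-0.5359)
Perimeter = Σ |v_{i+1} − v_i|:
  edge 1→2: √(-1.5890² + 2.4374²) = 2.9096 (running 2.9096)
  edge 2→3: √(-4.3462² + -2.5339²) = 5.0309 (running 7.9405)
  edge 3→4: √(-0.7958² + -3.2697²) = 3.3651 (running 11.3056)
  edge 4→5: √(2.1434² + -1.7983²) = 2.7979 (running 14.1035)
  edge 5→6: √(1.5327² + 0.3492²) = 1.5719 (running 15.6754)
  edge 6→7: √(1.6728² + 2.2389²) = 2.7948 (running 18.4702)
  edge 7→1: √(1.3821² + 2.5764²) = 2.9237 (running 21.3940)
Perimeter = 21.3940

Perimeter at t=0.058: 21.3940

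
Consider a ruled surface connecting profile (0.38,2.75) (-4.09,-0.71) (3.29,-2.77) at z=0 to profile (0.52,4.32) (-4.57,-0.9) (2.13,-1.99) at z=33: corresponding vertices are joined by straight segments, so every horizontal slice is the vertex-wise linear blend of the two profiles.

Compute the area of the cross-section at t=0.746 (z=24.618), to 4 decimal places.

Cross-section at t=0.746: each vertex is (1-t)·p0[i] + t·p1[i].
  v1: (1-0.746)·(0.38,2.75) + 0.746·(0.52,4.32) = (0.4844,3.9212)
  v2: (1-0.746)·(-4.09,-0.71) + 0.746·(-4.57,-0.9) = (-4.4481,-0.8517)
  v3: (1-0.746)·(3.29,-2.77) + 0.746·(2.13,-1.99) = (2.4246,-2.1881)
Shoelace sum Σ(x_i·y_{i+1} − x_{i+1}·y_i):
  i=1: 0.4844·-0.8517 − -4.4481·3.9212 = +17.0293 (running +17.0293)
  i=2: -4.4481·-2.1881 − 2.4246·-0.8517 = +11.7981 (running +28.8274)
  i=3: 2.4246·3.9212 − 0.4844·-2.1881 = +10.5676 (running +39.3949)
Area = |Σ|/2 = |39.3949|/2 = 19.6975

Area at t=0.746: 19.6975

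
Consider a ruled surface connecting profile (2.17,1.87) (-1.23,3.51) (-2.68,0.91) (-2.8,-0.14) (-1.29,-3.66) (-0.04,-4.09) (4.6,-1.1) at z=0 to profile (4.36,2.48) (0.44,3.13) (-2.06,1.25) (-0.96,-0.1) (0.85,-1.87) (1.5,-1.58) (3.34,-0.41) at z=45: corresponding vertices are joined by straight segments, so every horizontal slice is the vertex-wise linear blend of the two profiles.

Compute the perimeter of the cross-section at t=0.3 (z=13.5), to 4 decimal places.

Cross-section at t=0.3: each vertex is (1-t)·p0[i] + t·p1[i].
  v1: (1-0.3)·(2.17,1.87) + 0.3·(4.36,2.48) = (2.8270,2.0530)
  v2: (1-0.3)·(-1.23,3.51) + 0.3·(0.44,3.13) = (-0.7290,3.3960)
  v3: (1-0.3)·(-2.68,0.91) + 0.3·(-2.06,1.25) = (-2.4940,1.0120)
  v4: (1-0.3)·(-2.8,-0.14) + 0.3·(-0.96,-0.1) = (-2.2480,-0.1280)
  v5: (1-0.3)·(-1.29,-3.66) + 0.3·(0.85,-1.87) = (-0.6480,-3.1230)
  v6: (1-0.3)·(-0.04,-4.09) + 0.3·(1.5,-1.58) = (0.4220,-3.3370)
  v7: (1-0.3)·(4.6,-1.1) + 0.3·(3.34,-0.41) = (4.2220,-0.8930)
Perimeter = Σ |v_{i+1} − v_i|:
  edge 1→2: √(-3.5560² + 1.3430²) = 3.8012 (running 3.8012)
  edge 2→3: √(-1.7650² + -2.3840²) = 2.9663 (running 6.7674)
  edge 3→4: √(0.2460² + -1.1400²) = 1.1662 (running 7.9337)
  edge 4→5: √(1.6000² + -2.9950²) = 3.3956 (running 11.3292)
  edge 5→6: √(1.0700² + -0.2140²) = 1.0912 (running 12.4204)
  edge 6→7: √(3.8000² + 2.4440²) = 4.5181 (running 16.9385)
  edge 7→1: √(-1.3950² + 2.9460²) = 3.2596 (running 20.1981)
Perimeter = 20.1981

Perimeter at t=0.3: 20.1981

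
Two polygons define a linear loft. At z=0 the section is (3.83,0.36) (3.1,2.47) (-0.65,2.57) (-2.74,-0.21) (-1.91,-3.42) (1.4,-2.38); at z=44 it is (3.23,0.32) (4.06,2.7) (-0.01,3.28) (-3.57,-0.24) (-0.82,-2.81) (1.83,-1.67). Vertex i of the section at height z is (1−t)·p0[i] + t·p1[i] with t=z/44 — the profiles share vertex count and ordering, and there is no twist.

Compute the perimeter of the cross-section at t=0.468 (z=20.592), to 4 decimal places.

Perimeter at t=0.468: 19.9913

Cross-section at t=0.468: each vertex is (1-t)·p0[i] + t·p1[i].
  v1: (1-0.468)·(3.83,0.36) + 0.468·(3.23,0.32) = (3.5492,0.3413)
  v2: (1-0.468)·(3.1,2.47) + 0.468·(4.06,2.7) = (3.5493,2.5776)
  v3: (1-0.468)·(-0.65,2.57) + 0.468·(-0.01,3.28) = (-0.3505,2.9023)
  v4: (1-0.468)·(-2.74,-0.21) + 0.468·(-3.57,-0.24) = (-3.1284,-0.2240)
  v5: (1-0.468)·(-1.91,-3.42) + 0.468·(-0.82,-2.81) = (-1.3999,-3.1345)
  v6: (1-0.468)·(1.4,-2.38) + 0.468·(1.83,-1.67) = (1.6012,-2.0477)
Perimeter = Σ |v_{i+1} − v_i|:
  edge 1→2: √(0.0001² + 2.2364²) = 2.2364 (running 2.2364)
  edge 2→3: √(-3.8998² + 0.3246²) = 3.9132 (running 6.1496)
  edge 3→4: √(-2.7780² + -3.1263²) = 4.1822 (running 10.3318)
  edge 4→5: √(1.7286² + -2.9105²) = 3.3851 (running 13.7169)
  edge 5→6: √(3.0011² + 1.0868²) = 3.1918 (running 16.9088)
  edge 6→1: √(1.9480² + 2.3890²) = 3.0825 (running 19.9913)
Perimeter = 19.9913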